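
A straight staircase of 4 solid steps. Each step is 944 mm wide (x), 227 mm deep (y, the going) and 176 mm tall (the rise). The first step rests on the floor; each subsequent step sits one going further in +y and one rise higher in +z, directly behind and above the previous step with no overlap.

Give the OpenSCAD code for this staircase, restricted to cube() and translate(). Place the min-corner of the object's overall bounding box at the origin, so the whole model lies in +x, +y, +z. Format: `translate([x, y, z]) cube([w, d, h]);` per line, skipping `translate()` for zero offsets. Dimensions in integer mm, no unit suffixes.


cube([944, 227, 176]);
translate([0, 227, 176]) cube([944, 227, 176]);
translate([0, 454, 352]) cube([944, 227, 176]);
translate([0, 681, 528]) cube([944, 227, 176]);


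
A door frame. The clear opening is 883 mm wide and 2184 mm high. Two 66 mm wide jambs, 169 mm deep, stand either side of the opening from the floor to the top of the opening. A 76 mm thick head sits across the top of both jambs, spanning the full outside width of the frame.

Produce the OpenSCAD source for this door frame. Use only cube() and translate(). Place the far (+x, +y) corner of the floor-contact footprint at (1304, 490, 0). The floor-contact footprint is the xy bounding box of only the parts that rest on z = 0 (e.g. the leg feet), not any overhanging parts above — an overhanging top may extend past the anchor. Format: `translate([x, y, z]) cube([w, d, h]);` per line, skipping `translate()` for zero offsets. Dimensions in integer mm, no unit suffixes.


translate([289, 321, 0]) cube([66, 169, 2184]);
translate([1238, 321, 0]) cube([66, 169, 2184]);
translate([289, 321, 2184]) cube([1015, 169, 76]);


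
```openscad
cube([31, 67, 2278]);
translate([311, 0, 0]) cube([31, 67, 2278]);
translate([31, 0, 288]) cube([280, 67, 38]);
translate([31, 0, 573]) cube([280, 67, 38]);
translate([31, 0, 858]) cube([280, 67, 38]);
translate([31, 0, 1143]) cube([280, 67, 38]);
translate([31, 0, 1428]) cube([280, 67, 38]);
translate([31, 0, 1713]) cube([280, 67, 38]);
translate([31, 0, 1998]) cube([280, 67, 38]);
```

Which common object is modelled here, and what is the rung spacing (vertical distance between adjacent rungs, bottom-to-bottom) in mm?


A ladder. The rung spacing is 285 mm.

Two tall 31×67 posts with 7 short bars between them — a ladder. Adjacent rungs sit at z = 288 and z = 573, so the spacing is 573 − 288 = 285 mm.


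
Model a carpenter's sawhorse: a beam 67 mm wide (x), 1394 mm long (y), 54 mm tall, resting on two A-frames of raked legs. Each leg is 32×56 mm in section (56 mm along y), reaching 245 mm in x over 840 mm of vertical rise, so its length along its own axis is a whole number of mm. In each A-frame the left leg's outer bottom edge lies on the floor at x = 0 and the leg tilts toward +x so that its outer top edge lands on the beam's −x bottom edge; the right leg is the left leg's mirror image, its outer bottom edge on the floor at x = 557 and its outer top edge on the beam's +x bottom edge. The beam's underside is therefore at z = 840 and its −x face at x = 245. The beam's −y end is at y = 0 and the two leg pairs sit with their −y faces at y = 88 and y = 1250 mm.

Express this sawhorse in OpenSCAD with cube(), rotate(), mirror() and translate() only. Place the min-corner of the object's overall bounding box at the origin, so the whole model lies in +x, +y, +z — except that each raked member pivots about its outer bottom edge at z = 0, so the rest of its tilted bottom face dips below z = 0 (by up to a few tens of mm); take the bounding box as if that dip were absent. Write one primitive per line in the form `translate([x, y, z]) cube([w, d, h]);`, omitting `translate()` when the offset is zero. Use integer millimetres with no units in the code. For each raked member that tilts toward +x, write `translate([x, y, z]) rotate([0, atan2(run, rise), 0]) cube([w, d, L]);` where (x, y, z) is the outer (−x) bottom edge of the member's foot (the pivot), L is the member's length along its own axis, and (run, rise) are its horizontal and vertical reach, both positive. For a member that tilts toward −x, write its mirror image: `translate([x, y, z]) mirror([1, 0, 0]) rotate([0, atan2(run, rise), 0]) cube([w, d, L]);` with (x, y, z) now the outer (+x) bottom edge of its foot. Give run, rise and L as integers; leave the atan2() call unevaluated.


// leg length = √(245² + 840²) = 875
// right-leg outer foot x = 2·245 + 67 = 557
// beam min-corner = (245, 0, 840)
translate([245, 0, 840]) cube([67, 1394, 54]);
translate([0, 88, 0]) rotate([0, atan2(245, 840), 0]) cube([32, 56, 875]);
translate([557, 88, 0]) mirror([1, 0, 0]) rotate([0, atan2(245, 840), 0]) cube([32, 56, 875]);
translate([0, 1250, 0]) rotate([0, atan2(245, 840), 0]) cube([32, 56, 875]);
translate([557, 1250, 0]) mirror([1, 0, 0]) rotate([0, atan2(245, 840), 0]) cube([32, 56, 875]);


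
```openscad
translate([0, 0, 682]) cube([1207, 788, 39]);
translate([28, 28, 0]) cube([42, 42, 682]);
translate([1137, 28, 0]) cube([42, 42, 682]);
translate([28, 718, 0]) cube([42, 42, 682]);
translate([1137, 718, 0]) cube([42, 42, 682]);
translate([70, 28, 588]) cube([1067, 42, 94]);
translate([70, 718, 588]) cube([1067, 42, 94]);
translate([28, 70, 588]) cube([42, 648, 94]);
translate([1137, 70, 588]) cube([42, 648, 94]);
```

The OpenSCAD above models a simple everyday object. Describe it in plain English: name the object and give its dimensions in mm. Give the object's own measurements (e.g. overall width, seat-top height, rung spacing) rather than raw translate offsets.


A rectangular dining table. The top is 1207×788×39 mm with its upper surface at z = 721 mm. It stands on four 42×42 mm square legs, each inset 28 mm from the nearest pair of top edges, running from the floor to the underside of the top. Four apron rails, 42 mm thick and 94 mm tall, run between adjacent legs with their top edges flush with the underside of the top and their outer faces flush with the legs' outer faces.


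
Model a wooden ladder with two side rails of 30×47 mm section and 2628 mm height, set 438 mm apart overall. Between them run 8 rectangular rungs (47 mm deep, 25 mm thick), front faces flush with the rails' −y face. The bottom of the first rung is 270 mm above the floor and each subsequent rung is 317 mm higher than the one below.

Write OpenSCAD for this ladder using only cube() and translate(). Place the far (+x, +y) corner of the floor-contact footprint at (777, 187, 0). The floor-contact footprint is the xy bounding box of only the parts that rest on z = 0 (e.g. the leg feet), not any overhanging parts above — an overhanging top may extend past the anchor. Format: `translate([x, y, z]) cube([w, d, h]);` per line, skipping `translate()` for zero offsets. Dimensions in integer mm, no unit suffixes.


// rung span = 438 - 2*30 = 378
// rung[k] z = 270 + k*317
translate([339, 140, 0]) cube([30, 47, 2628]);
translate([747, 140, 0]) cube([30, 47, 2628]);
translate([369, 140, 270]) cube([378, 47, 25]);
translate([369, 140, 587]) cube([378, 47, 25]);
translate([369, 140, 904]) cube([378, 47, 25]);
translate([369, 140, 1221]) cube([378, 47, 25]);
translate([369, 140, 1538]) cube([378, 47, 25]);
translate([369, 140, 1855]) cube([378, 47, 25]);
translate([369, 140, 2172]) cube([378, 47, 25]);
translate([369, 140, 2489]) cube([378, 47, 25]);


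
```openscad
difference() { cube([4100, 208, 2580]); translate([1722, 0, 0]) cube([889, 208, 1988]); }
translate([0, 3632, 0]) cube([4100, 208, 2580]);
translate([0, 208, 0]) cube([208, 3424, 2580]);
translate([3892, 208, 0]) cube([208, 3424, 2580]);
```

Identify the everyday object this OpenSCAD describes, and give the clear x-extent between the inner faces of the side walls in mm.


A single room. The interior width is 3684 mm.

Four walls enclosing a rectangle with a door in the front wall — a room. Outside width 4100 minus two 208 mm walls gives 3684 mm.


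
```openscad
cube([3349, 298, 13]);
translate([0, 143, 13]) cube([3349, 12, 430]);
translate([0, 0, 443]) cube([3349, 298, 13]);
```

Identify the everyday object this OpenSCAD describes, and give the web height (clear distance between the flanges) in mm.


An I-beam. The web height is 430 mm.

Two wide flanges with a thin centred web — an I-beam. Overall 456 mm minus two 13 mm flanges gives a web of 456 − 2·13 = 430 mm.


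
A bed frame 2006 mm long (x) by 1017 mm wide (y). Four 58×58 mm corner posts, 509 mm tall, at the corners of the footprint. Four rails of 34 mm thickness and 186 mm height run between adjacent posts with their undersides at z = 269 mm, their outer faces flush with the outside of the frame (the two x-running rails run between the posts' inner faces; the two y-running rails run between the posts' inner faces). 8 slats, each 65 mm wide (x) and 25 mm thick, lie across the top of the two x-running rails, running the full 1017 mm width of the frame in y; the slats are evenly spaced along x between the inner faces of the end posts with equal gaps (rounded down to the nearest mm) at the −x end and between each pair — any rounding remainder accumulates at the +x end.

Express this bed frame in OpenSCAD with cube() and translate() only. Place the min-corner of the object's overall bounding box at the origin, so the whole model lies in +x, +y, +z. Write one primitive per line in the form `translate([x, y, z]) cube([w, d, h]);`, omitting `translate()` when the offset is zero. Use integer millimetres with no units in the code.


cube([58, 58, 509]);
translate([0, 959, 0]) cube([58, 58, 509]);
translate([1948, 0, 0]) cube([58, 58, 509]);
translate([1948, 959, 0]) cube([58, 58, 509]);
translate([58, 0, 269]) cube([1890, 34, 186]);
translate([58, 983, 269]) cube([1890, 34, 186]);
translate([0, 58, 269]) cube([34, 901, 186]);
translate([1972, 58, 269]) cube([34, 901, 186]);
translate([210, 0, 455]) cube([65, 1017, 25]);
translate([427, 0, 455]) cube([65, 1017, 25]);
translate([644, 0, 455]) cube([65, 1017, 25]);
translate([861, 0, 455]) cube([65, 1017, 25]);
translate([1078, 0, 455]) cube([65, 1017, 25]);
translate([1295, 0, 455]) cube([65, 1017, 25]);
translate([1512, 0, 455]) cube([65, 1017, 25]);
translate([1729, 0, 455]) cube([65, 1017, 25]);


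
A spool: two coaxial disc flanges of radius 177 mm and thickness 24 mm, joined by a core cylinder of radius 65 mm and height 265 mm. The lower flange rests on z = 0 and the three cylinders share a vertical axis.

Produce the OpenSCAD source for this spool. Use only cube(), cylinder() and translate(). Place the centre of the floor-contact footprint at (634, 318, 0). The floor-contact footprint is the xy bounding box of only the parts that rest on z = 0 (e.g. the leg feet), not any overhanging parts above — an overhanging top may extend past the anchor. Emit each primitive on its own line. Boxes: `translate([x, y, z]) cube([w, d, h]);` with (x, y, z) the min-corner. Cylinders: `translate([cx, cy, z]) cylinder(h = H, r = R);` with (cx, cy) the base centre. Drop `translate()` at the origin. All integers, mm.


translate([634, 318, 0]) cylinder(h = 24, r = 177);
translate([634, 318, 24]) cylinder(h = 265, r = 65);
translate([634, 318, 289]) cylinder(h = 24, r = 177);


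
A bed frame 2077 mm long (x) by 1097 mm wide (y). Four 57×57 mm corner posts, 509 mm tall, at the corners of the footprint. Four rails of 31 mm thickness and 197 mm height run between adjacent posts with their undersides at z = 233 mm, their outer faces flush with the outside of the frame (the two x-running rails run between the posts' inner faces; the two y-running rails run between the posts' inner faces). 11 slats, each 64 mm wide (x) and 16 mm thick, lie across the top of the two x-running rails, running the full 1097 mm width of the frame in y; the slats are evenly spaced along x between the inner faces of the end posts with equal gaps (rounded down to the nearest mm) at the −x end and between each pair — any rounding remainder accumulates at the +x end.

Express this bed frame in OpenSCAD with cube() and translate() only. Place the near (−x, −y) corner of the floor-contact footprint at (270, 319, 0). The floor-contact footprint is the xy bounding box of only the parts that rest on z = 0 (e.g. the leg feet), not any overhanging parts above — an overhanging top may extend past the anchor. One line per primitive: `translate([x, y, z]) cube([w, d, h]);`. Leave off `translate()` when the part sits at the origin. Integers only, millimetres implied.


// slat z = rail_z + rail_h = 233 + 197 = 430
// slat gap = ⌊(1963 − 11·64) / 12⌋ = 104
translate([270, 319, 0]) cube([57, 57, 509]);
translate([270, 1359, 0]) cube([57, 57, 509]);
translate([2290, 319, 0]) cube([57, 57, 509]);
translate([2290, 1359, 0]) cube([57, 57, 509]);
translate([327, 319, 233]) cube([1963, 31, 197]);
translate([327, 1385, 233]) cube([1963, 31, 197]);
translate([270, 376, 233]) cube([31, 983, 197]);
translate([2316, 376, 233]) cube([31, 983, 197]);
translate([431, 319, 430]) cube([64, 1097, 16]);
translate([599, 319, 430]) cube([64, 1097, 16]);
translate([767, 319, 430]) cube([64, 1097, 16]);
translate([935, 319, 430]) cube([64, 1097, 16]);
translate([1103, 319, 430]) cube([64, 1097, 16]);
translate([1271, 319, 430]) cube([64, 1097, 16]);
translate([1439, 319, 430]) cube([64, 1097, 16]);
translate([1607, 319, 430]) cube([64, 1097, 16]);
translate([1775, 319, 430]) cube([64, 1097, 16]);
translate([1943, 319, 430]) cube([64, 1097, 16]);
translate([2111, 319, 430]) cube([64, 1097, 16]);


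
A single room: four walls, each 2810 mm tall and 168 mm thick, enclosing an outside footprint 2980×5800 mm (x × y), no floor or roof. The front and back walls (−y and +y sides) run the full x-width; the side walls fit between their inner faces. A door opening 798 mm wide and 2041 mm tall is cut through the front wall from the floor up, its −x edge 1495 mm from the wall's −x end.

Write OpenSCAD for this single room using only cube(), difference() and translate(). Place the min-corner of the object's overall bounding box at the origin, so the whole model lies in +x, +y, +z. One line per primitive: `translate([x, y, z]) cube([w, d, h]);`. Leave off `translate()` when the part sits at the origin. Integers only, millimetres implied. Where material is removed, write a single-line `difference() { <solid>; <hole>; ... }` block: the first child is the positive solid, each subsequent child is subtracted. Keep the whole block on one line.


difference() { cube([2980, 168, 2810]); translate([1495, 0, 0]) cube([798, 168, 2041]); }
translate([0, 5632, 0]) cube([2980, 168, 2810]);
translate([0, 168, 0]) cube([168, 5464, 2810]);
translate([2812, 168, 0]) cube([168, 5464, 2810]);


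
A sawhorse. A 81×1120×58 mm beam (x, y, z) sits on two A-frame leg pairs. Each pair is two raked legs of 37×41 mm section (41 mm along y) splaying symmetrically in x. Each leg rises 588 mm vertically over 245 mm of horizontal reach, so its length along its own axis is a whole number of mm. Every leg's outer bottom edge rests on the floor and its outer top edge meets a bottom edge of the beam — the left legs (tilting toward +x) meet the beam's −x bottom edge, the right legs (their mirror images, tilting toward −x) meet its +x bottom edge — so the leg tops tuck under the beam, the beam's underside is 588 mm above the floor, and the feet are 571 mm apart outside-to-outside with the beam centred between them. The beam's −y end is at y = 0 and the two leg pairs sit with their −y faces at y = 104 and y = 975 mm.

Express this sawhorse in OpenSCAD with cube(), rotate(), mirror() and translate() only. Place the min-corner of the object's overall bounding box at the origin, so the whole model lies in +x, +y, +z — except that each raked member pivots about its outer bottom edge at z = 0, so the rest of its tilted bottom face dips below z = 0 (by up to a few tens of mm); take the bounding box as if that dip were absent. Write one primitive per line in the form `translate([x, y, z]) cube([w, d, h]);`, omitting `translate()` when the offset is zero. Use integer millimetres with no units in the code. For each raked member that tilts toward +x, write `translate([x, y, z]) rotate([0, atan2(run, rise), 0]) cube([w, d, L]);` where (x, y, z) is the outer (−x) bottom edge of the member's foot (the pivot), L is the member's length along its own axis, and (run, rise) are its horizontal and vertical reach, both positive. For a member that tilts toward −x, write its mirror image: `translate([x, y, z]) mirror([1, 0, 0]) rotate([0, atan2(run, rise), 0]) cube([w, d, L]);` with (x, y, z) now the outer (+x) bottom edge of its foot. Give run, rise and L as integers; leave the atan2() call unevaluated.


translate([245, 0, 588]) cube([81, 1120, 58]);
translate([0, 104, 0]) rotate([0, atan2(245, 588), 0]) cube([37, 41, 637]);
translate([571, 104, 0]) mirror([1, 0, 0]) rotate([0, atan2(245, 588), 0]) cube([37, 41, 637]);
translate([0, 975, 0]) rotate([0, atan2(245, 588), 0]) cube([37, 41, 637]);
translate([571, 975, 0]) mirror([1, 0, 0]) rotate([0, atan2(245, 588), 0]) cube([37, 41, 637]);


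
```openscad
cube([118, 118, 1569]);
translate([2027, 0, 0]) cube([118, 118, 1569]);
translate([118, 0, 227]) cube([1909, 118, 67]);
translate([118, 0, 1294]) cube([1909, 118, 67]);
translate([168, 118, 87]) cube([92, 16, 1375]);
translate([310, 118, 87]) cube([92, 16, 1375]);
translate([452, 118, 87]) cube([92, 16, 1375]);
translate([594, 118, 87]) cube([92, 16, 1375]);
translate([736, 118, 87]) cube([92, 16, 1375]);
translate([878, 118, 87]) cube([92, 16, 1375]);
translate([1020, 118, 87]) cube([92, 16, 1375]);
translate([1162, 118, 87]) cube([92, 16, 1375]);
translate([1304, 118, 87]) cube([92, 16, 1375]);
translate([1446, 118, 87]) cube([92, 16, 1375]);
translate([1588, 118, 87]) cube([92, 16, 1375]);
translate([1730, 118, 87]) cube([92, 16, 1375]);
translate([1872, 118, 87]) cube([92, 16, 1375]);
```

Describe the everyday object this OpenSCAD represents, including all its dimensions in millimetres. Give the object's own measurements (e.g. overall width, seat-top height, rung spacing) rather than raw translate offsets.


A fence section. Two 118×118 mm posts, 1569 mm tall, stand on the floor with a clear span of 1909 mm between their inner faces. Two horizontal rails of 118×67 mm section span the gap between the posts with their undersides at z = 227 mm and z = 1294 mm, flush with the posts' −y face. 13 pickets, each 92 mm wide, 16 mm thick and 1375 mm tall, are fixed to the +y face of the rails with their bottoms at z = 87 mm, spaced across the span with a 50 mm gap after the −x post and between neighbouring pickets, with 63 mm left before the +x post.


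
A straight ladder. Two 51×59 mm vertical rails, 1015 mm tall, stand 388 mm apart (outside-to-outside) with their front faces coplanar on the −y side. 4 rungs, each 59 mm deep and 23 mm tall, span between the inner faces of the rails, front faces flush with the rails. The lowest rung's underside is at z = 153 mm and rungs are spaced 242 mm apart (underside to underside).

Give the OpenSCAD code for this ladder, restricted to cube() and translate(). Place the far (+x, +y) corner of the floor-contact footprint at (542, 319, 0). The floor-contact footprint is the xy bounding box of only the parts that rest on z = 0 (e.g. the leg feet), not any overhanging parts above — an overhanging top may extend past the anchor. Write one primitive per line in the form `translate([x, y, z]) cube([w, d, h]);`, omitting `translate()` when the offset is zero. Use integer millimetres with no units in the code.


translate([154, 260, 0]) cube([51, 59, 1015]);
translate([491, 260, 0]) cube([51, 59, 1015]);
translate([205, 260, 153]) cube([286, 59, 23]);
translate([205, 260, 395]) cube([286, 59, 23]);
translate([205, 260, 637]) cube([286, 59, 23]);
translate([205, 260, 879]) cube([286, 59, 23]);


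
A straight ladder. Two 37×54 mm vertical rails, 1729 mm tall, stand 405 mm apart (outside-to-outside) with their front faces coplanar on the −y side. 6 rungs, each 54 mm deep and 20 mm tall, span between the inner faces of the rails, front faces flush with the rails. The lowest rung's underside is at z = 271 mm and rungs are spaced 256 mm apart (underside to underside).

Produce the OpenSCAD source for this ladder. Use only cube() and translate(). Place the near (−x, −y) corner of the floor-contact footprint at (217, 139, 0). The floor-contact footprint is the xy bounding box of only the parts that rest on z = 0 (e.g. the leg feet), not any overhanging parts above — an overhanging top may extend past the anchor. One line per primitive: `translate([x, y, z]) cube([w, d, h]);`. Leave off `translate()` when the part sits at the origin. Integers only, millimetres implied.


translate([217, 139, 0]) cube([37, 54, 1729]);
translate([585, 139, 0]) cube([37, 54, 1729]);
translate([254, 139, 271]) cube([331, 54, 20]);
translate([254, 139, 527]) cube([331, 54, 20]);
translate([254, 139, 783]) cube([331, 54, 20]);
translate([254, 139, 1039]) cube([331, 54, 20]);
translate([254, 139, 1295]) cube([331, 54, 20]);
translate([254, 139, 1551]) cube([331, 54, 20]);


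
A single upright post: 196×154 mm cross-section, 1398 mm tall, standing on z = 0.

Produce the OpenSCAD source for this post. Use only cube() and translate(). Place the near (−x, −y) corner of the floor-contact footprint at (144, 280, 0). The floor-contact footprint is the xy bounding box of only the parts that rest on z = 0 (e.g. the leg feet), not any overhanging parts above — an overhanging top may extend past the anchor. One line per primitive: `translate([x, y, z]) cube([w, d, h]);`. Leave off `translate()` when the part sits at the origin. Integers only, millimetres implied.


translate([144, 280, 0]) cube([196, 154, 1398]);


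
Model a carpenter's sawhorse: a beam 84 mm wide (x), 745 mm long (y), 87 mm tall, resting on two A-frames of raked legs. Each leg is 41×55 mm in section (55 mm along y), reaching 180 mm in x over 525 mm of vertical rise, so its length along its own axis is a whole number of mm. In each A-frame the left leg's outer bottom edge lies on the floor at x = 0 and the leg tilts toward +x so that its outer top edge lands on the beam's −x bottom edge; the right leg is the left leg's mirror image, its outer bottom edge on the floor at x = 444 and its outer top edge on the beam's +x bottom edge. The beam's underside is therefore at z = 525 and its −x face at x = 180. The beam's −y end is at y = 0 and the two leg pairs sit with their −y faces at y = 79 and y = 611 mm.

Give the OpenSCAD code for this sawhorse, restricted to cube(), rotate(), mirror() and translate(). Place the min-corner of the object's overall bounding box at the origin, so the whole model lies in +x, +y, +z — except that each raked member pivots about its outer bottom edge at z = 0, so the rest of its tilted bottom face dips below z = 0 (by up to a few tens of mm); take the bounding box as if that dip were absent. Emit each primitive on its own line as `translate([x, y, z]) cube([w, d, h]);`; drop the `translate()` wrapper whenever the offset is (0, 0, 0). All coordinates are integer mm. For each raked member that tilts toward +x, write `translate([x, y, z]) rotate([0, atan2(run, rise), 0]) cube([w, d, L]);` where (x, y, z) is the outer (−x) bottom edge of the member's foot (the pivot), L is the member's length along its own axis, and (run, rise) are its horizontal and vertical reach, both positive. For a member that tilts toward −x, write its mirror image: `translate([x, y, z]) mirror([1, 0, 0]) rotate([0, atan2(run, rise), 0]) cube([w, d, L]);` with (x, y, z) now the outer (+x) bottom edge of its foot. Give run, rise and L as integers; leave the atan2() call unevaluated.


translate([180, 0, 525]) cube([84, 745, 87]);
translate([0, 79, 0]) rotate([0, atan2(180, 525), 0]) cube([41, 55, 555]);
translate([444, 79, 0]) mirror([1, 0, 0]) rotate([0, atan2(180, 525), 0]) cube([41, 55, 555]);
translate([0, 611, 0]) rotate([0, atan2(180, 525), 0]) cube([41, 55, 555]);
translate([444, 611, 0]) mirror([1, 0, 0]) rotate([0, atan2(180, 525), 0]) cube([41, 55, 555]);


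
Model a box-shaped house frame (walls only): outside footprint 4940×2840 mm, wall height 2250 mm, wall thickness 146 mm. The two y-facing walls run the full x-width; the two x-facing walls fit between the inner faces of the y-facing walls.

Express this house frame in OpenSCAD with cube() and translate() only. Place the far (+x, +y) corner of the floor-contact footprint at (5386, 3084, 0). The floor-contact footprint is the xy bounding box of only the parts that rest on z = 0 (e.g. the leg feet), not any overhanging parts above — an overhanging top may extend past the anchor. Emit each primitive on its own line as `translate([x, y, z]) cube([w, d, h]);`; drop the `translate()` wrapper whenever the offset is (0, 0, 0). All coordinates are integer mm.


translate([446, 244, 0]) cube([4940, 146, 2250]);
translate([446, 2938, 0]) cube([4940, 146, 2250]);
translate([446, 390, 0]) cube([146, 2548, 2250]);
translate([5240, 390, 0]) cube([146, 2548, 2250]);


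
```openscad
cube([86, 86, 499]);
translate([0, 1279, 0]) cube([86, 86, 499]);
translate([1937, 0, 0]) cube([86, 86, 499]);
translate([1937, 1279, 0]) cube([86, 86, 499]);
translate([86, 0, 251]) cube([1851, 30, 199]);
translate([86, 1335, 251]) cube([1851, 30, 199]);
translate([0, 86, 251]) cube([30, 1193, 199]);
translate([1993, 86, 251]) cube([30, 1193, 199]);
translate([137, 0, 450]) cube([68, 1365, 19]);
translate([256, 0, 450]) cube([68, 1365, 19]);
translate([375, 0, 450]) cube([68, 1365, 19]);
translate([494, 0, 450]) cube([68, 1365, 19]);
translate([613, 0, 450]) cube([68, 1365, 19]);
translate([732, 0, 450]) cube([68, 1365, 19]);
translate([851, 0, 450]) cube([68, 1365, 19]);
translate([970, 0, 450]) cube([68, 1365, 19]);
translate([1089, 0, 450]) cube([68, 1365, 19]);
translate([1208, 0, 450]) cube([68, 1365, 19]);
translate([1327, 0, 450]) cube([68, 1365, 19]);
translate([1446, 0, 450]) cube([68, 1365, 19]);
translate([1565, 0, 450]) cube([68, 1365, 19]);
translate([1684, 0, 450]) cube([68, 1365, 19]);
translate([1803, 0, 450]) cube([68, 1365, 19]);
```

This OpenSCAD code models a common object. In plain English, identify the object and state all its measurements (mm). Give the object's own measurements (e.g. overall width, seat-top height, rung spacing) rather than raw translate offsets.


A bed frame 2023 mm long (x) by 1365 mm wide (y). Four 86×86 mm corner posts, 499 mm tall, at the corners of the footprint. Four rails of 30 mm thickness and 199 mm height run between adjacent posts with their undersides at z = 251 mm, their outer faces flush with the outside of the frame (the two x-running rails run between the posts' inner faces; the two y-running rails run between the posts' inner faces). 15 slats, each 68 mm wide (x) and 19 mm thick, lie across the top of the two x-running rails, running the full 1365 mm width of the frame in y; along x they sit between the end posts with a 51 mm gap after the −x posts and between neighbouring slats, leaving 66 mm before the +x posts.


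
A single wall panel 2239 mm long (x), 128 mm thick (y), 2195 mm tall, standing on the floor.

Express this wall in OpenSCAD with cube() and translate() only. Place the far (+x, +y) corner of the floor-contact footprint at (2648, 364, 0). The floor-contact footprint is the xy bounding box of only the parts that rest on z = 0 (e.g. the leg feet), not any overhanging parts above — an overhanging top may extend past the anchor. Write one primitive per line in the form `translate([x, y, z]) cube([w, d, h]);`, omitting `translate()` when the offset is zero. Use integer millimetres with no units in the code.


translate([409, 236, 0]) cube([2239, 128, 2195]);


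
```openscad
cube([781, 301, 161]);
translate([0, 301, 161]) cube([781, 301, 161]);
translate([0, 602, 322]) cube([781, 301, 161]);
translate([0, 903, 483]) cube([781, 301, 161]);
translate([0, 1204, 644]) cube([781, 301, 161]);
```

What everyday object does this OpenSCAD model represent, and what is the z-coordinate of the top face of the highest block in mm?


A staircase. The total rise is 805 mm.

5 identical blocks, each offset up and back from the previous — a staircase. Each step is 161 mm tall and there are 5 of them, so the total rise is 5 × 161 = 805 mm.


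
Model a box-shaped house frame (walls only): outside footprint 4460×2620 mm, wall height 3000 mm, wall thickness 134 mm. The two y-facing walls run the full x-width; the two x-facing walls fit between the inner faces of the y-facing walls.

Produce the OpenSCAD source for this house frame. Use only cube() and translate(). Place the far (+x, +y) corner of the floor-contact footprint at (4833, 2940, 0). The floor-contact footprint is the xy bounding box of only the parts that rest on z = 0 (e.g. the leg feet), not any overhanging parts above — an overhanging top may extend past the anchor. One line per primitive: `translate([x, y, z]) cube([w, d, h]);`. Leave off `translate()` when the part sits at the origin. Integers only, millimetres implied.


translate([373, 320, 0]) cube([4460, 134, 3000]);
translate([373, 2806, 0]) cube([4460, 134, 3000]);
translate([373, 454, 0]) cube([134, 2352, 3000]);
translate([4699, 454, 0]) cube([134, 2352, 3000]);


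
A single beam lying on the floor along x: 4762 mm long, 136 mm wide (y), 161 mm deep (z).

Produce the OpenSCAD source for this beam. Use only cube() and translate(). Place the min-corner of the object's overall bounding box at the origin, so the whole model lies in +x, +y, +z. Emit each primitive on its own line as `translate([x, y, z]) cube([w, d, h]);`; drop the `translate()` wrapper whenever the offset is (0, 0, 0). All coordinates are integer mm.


cube([4762, 136, 161]);


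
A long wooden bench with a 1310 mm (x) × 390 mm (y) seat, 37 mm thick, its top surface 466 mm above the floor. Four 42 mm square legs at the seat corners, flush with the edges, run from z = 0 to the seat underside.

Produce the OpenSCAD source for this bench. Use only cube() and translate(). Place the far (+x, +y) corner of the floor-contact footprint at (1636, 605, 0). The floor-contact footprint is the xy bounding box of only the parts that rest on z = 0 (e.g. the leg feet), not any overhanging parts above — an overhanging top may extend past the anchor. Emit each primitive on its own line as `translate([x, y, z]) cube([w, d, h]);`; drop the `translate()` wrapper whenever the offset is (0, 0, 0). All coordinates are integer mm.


// leg_h = 466 − 37 = 429
translate([326, 215, 429]) cube([1310, 390, 37]);
translate([326, 215, 0]) cube([42, 42, 429]);
translate([326, 563, 0]) cube([42, 42, 429]);
translate([1594, 215, 0]) cube([42, 42, 429]);
translate([1594, 563, 0]) cube([42, 42, 429]);


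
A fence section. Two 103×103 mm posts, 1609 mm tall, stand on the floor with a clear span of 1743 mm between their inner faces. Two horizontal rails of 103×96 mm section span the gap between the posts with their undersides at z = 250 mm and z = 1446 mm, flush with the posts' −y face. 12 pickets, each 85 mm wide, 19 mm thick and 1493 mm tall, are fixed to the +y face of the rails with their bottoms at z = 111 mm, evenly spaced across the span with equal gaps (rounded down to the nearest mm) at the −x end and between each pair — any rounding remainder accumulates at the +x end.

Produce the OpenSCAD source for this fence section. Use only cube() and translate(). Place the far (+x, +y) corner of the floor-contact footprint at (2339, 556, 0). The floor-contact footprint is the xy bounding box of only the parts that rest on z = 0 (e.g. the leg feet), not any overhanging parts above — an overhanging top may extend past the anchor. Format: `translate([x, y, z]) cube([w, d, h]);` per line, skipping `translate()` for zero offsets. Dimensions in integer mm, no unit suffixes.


translate([390, 453, 0]) cube([103, 103, 1609]);
translate([2236, 453, 0]) cube([103, 103, 1609]);
translate([493, 453, 250]) cube([1743, 103, 96]);
translate([493, 453, 1446]) cube([1743, 103, 96]);
translate([548, 556, 111]) cube([85, 19, 1493]);
translate([688, 556, 111]) cube([85, 19, 1493]);
translate([828, 556, 111]) cube([85, 19, 1493]);
translate([968, 556, 111]) cube([85, 19, 1493]);
translate([1108, 556, 111]) cube([85, 19, 1493]);
translate([1248, 556, 111]) cube([85, 19, 1493]);
translate([1388, 556, 111]) cube([85, 19, 1493]);
translate([1528, 556, 111]) cube([85, 19, 1493]);
translate([1668, 556, 111]) cube([85, 19, 1493]);
translate([1808, 556, 111]) cube([85, 19, 1493]);
translate([1948, 556, 111]) cube([85, 19, 1493]);
translate([2088, 556, 111]) cube([85, 19, 1493]);


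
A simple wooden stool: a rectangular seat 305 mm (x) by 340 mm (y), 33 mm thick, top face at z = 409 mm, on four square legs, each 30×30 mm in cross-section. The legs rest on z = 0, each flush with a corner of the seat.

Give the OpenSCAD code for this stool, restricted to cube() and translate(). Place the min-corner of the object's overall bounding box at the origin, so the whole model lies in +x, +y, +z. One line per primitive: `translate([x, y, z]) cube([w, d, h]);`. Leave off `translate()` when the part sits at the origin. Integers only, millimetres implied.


// leg_h = 409 - 33 = 376
translate([0, 0, 376]) cube([305, 340, 33]);
cube([30, 30, 376]);
translate([275, 0, 0]) cube([30, 30, 376]);
translate([0, 310, 0]) cube([30, 30, 376]);
translate([275, 310, 0]) cube([30, 30, 376]);


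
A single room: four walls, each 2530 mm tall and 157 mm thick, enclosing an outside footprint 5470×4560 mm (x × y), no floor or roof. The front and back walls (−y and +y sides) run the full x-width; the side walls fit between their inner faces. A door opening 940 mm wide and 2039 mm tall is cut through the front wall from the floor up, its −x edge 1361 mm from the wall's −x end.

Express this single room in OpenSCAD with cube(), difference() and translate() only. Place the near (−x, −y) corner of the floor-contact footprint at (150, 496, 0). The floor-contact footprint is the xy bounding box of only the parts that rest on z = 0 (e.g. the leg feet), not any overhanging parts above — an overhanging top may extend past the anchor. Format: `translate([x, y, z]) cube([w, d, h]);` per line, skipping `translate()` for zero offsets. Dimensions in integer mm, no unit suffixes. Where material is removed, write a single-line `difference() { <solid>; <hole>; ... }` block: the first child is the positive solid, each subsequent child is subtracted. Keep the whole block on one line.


difference() { translate([150, 496, 0]) cube([5470, 157, 2530]); translate([1511, 496, 0]) cube([940, 157, 2039]); }
translate([150, 4899, 0]) cube([5470, 157, 2530]);
translate([150, 653, 0]) cube([157, 4246, 2530]);
translate([5463, 653, 0]) cube([157, 4246, 2530]);


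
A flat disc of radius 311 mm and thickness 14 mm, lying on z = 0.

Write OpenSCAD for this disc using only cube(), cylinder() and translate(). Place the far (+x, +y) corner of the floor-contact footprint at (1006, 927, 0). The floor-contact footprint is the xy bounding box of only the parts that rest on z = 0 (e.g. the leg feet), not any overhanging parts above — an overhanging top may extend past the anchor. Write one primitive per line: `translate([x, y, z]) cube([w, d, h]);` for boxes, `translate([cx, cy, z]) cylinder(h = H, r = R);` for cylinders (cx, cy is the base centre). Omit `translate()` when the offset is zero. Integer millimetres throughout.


translate([695, 616, 0]) cylinder(h = 14, r = 311);


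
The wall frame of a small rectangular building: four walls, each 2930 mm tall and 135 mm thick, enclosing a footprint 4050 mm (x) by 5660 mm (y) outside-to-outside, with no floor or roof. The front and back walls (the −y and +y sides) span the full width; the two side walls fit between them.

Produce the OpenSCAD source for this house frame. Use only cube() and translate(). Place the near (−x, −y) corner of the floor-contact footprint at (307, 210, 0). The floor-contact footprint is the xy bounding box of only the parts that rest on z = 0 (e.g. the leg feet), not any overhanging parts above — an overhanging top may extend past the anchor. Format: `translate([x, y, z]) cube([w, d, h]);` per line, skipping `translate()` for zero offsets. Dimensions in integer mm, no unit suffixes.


translate([307, 210, 0]) cube([4050, 135, 2930]);
translate([307, 5735, 0]) cube([4050, 135, 2930]);
translate([307, 345, 0]) cube([135, 5390, 2930]);
translate([4222, 345, 0]) cube([135, 5390, 2930]);


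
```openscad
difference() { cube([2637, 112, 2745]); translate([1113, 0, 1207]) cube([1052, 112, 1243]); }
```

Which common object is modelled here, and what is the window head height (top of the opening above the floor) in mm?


A wall with a window opening. The window head height is 2450 mm.

A wall with a rectangular opening subtracted — a window. Sill at z = 1207, opening 1243 mm tall, so the head is at 1207 + 1243 = 2450 mm.


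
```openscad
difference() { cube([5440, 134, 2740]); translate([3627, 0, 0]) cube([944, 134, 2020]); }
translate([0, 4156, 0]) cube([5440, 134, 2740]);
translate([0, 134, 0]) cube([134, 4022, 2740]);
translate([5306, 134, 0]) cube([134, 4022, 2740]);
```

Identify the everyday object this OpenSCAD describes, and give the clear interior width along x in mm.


A single room. The interior width is 5172 mm.

Four walls enclosing a rectangle with a door in the front wall — a room. Outside width 5440 minus two 134 mm walls gives 5172 mm.


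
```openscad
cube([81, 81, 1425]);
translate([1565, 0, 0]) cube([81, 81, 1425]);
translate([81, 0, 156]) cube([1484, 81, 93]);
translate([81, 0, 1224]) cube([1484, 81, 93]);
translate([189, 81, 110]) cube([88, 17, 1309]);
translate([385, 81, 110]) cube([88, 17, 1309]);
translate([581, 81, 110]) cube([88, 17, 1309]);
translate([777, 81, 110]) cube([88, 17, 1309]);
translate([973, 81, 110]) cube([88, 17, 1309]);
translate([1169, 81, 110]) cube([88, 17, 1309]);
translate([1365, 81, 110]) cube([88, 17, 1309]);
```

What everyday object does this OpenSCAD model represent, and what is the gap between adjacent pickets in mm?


A fence section. The picket gap is 108 mm.

Two posts, two rails, 7 pickets — a fence section. Span 1484 mm holds 7 pickets of 88 mm with 8 equal gaps: ⌊(1484 − 7·88) / 8⌋ = 108 mm.


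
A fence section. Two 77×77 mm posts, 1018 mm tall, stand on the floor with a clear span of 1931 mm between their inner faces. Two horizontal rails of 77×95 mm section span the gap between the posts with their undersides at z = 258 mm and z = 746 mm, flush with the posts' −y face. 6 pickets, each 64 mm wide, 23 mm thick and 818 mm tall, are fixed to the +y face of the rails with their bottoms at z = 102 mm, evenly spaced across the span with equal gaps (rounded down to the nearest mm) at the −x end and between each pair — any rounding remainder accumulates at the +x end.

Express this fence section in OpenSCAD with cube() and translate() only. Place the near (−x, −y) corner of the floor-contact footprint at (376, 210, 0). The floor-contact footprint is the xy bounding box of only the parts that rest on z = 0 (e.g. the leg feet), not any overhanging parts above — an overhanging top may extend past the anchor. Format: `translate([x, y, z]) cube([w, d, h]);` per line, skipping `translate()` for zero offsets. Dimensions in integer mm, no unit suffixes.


translate([376, 210, 0]) cube([77, 77, 1018]);
translate([2384, 210, 0]) cube([77, 77, 1018]);
translate([453, 210, 258]) cube([1931, 77, 95]);
translate([453, 210, 746]) cube([1931, 77, 95]);
translate([674, 287, 102]) cube([64, 23, 818]);
translate([959, 287, 102]) cube([64, 23, 818]);
translate([1244, 287, 102]) cube([64, 23, 818]);
translate([1529, 287, 102]) cube([64, 23, 818]);
translate([1814, 287, 102]) cube([64, 23, 818]);
translate([2099, 287, 102]) cube([64, 23, 818]);


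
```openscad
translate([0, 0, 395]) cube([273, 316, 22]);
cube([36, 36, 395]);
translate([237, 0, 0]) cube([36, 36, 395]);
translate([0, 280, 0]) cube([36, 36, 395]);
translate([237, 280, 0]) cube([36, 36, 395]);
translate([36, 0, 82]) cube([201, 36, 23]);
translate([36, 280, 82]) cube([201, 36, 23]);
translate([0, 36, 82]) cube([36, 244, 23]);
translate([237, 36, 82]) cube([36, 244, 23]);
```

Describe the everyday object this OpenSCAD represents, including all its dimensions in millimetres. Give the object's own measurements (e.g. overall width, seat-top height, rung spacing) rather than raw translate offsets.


A simple wooden stool: a rectangular seat 273 mm (x) by 316 mm (y), 22 mm thick, top face at z = 417 mm, on four square legs, each 36×36 mm in cross-section. The legs rest on z = 0, each flush with a corner of the seat. Four stretchers, 36 mm wide and 23 mm tall, connect adjacent legs with their undersides at z = 82 mm, each running between the inner faces of the legs it joins and aligned with the legs' outer faces on the other axis.
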